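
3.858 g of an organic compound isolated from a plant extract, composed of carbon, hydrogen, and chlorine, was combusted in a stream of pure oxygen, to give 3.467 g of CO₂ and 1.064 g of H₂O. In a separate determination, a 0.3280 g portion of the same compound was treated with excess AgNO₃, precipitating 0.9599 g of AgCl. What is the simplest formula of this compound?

C2H3Cl2

mol C = 3.467 g CO₂ ÷ 44.009 g/mol = 0.078779 mol
mol H = 2 × 1.064 g H₂O ÷ 18.015 g/mol = 0.11812 mol
From the AgCl data: mol Cl per gram of compound = (0.9599 ÷ 143.318) ÷ 0.3280 = 0.020420 mol/g, so in the 3.858 g combustion sample mol Cl = 0.078780 mol
Divide by the smallest (0.078779 mol): C 1.000, H 1.499, Cl 1.000
Multiplying each by 2 gives whole numbers: C 2.00, H 3.00, Cl 2.00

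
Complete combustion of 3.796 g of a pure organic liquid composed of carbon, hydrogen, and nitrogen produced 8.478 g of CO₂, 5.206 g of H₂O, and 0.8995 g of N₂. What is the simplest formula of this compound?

C3H9N

mol C = 8.478 g CO₂ ÷ 44.009 g/mol = 0.19264 mol
mol H = 2 × 5.206 g H₂O ÷ 18.015 g/mol = 0.57796 mol
mol N = 2 × 0.8995 g N₂ ÷ 28.014 g/mol = 0.064218 mol
Divide by the smallest (0.064218 mol): C 3.000, H 9.000, N 1.000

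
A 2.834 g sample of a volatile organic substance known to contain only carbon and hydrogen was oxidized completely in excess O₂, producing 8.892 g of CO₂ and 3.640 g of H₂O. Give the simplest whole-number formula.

mol C = 8.892 g CO₂ ÷ 44.009 g/mol = 0.20205 mol
mol H = 2 × 3.640 g H₂O ÷ 18.015 g/mol = 0.40411 mol
Divide by the smallest (0.20205 mol): C 1.000, H 2.000

CH2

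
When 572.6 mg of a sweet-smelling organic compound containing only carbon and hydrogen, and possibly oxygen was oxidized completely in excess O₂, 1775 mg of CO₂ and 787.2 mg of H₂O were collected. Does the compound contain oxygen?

mol C = 1.775 g CO₂ ÷ 44.009 g/mol = 0.040333 mol
mol H = 2 × 0.7872 g H₂O ÷ 18.015 g/mol = 0.087394 mol
C and H together account for 0.57253 g — essentially the entire 0.5726 g sample — so the compound contains no oxygen.

no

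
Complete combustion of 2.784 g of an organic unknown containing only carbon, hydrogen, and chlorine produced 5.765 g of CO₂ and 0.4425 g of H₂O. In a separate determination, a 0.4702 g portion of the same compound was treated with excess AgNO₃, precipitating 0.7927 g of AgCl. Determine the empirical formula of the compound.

mol C = 5.765 g CO₂ ÷ 44.009 g/mol = 0.13100 mol
mol H = 2 × 0.4425 g H₂O ÷ 18.015 g/mol = 0.049126 mol
From the AgCl data: mol Cl per gram of compound = (0.7927 ÷ 143.318) ÷ 0.4702 = 0.011763 mol/g, so in the 2.784 g combustion sample mol Cl = 0.032749 mol
Divide by the smallest (0.032749 mol): C 4.000, H 1.500, Cl 1.000
Multiplying each by 2 gives whole numbers: C 8.00, H 3.00, Cl 2.00

C8H3Cl2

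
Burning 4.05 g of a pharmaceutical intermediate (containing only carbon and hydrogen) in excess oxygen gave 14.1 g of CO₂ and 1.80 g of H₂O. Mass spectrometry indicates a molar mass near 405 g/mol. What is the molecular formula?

C32H20

mol C = 14.1 g CO₂ ÷ 44.009 g/mol = 0.3204 mol
mol H = 2 × 1.80 g H₂O ÷ 18.015 g/mol = 0.1998 mol
Divide by the smallest (0.1998 mol): C 1.603, H 1.000
Multiplying each by 5 gives whole numbers: C 8.02, H 5.00
Empirical formula: C8H5
Empirical-formula mass = 101.13 g/mol; 405 ÷ 101.13 ≈ 4, so the molecular formula is C32H20.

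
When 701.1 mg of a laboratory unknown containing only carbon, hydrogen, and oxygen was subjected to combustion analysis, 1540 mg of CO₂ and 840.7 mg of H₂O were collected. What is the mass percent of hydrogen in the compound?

13.42%

mol C = 1.540 g CO₂ ÷ 44.009 g/mol = 0.034993 mol
mol H = 2 × 0.8407 g H₂O ÷ 18.015 g/mol = 0.093333 mol
mass O = 0.7011 − (0.42030 + 0.094080) = 0.18672 g → mol O = 0.18672 ÷ 15.999 = 0.011671 mol
mass % H = 0.094080 g ÷ 0.7011 g × 100%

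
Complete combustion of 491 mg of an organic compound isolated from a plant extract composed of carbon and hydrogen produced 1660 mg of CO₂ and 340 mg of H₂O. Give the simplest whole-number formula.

CH

mol C = 1.66 g CO₂ ÷ 44.009 g/mol = 0.03772 mol
mol H = 2 × 0.340 g H₂O ÷ 18.015 g/mol = 0.03775 mol
Divide by the smallest (0.03772 mol): C 1.000, H 1.001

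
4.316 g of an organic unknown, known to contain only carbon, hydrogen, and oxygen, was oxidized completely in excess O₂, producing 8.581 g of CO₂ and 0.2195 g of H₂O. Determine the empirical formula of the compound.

C8HO5

mol C = 8.581 g CO₂ ÷ 44.009 g/mol = 0.19498 mol
mol H = 2 × 0.2195 g H₂O ÷ 18.015 g/mol = 0.024369 mol
mass O = 4.316 − (2.3419 + 0.024564) = 1.9495 g → mol O = 1.9495 ÷ 15.999 = 0.12185 mol
Divide by the smallest (0.024369 mol): C 8.001, H 1.000, O 5.000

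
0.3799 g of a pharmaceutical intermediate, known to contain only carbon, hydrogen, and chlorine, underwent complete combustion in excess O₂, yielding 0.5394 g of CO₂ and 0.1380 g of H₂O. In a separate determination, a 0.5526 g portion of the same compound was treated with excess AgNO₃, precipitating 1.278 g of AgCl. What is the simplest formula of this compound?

C4H5Cl2

mol C = 0.5394 g CO₂ ÷ 44.009 g/mol = 0.012257 mol
mol H = 2 × 0.1380 g H₂O ÷ 18.015 g/mol = 0.015321 mol
From the AgCl data: mol Cl per gram of compound = (1.278 ÷ 143.318) ÷ 0.5526 = 0.016137 mol/g, so in the 0.3799 g combustion sample mol Cl = 0.0061304 mol
Divide by the smallest (0.0061304 mol): C 1.999, H 2.499, Cl 1.000
Multiplying each by 2 gives whole numbers: C 4.00, H 5.00, Cl 2.00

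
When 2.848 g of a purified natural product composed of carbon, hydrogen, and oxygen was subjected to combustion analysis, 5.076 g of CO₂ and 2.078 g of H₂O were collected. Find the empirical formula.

C3H6O2

mol C = 5.076 g CO₂ ÷ 44.009 g/mol = 0.11534 mol
mol H = 2 × 2.078 g H₂O ÷ 18.015 g/mol = 0.23070 mol
mass O = 2.848 − (1.3853 + 0.23254) = 1.2301 g → mol O = 1.2301 ÷ 15.999 = 0.076887 mol
Divide by the smallest (0.076887 mol): C 1.500, H 3.000, O 1.000
Multiplying each by 2 gives whole numbers: C 3.00, H 6.00, O 2.00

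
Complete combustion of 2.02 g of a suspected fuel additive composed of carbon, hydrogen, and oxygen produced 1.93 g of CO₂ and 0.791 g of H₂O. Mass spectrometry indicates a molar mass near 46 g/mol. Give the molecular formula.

CH2O2

mol C = 1.93 g CO₂ ÷ 44.009 g/mol = 0.04385 mol
mol H = 2 × 0.791 g H₂O ÷ 18.015 g/mol = 0.08782 mol
mass O = 2.02 − (0.5267 + 0.08852) = 1.405 g → mol O = 1.405 ÷ 15.999 = 0.08780 mol
Divide by the smallest (0.04385 mol): C 1.000, H 2.002, O 2.002
Empirical formula: CH2O2
Empirical-formula mass = 46.02 g/mol; 46 ÷ 46.02 ≈ 1, so the molecular formula is CH2O2.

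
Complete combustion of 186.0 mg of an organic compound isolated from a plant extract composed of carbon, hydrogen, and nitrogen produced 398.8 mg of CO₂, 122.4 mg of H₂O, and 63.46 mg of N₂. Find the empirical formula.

C2H3N

mol C = 0.3988 g CO₂ ÷ 44.009 g/mol = 0.0090618 mol
mol H = 2 × 0.1224 g H₂O ÷ 18.015 g/mol = 0.013589 mol
mol N = 2 × 0.06346 g N₂ ÷ 28.014 g/mol = 0.0045306 mol
Divide by the smallest (0.0045306 mol): C 2.000, H 2.999, N 1.000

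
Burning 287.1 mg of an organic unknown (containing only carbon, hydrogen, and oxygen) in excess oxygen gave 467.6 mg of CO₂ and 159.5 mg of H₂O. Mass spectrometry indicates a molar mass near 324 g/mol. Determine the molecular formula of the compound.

mol C = 0.4676 g CO₂ ÷ 44.009 g/mol = 0.010625 mol
mol H = 2 × 0.1595 g H₂O ÷ 18.015 g/mol = 0.017707 mol
mass O = 0.2871 − (0.12762 + 0.017849) = 0.14163 g → mol O = 0.14163 ÷ 15.999 = 0.0088526 mol
Divide by the smallest (0.0088526 mol): C 1.200, H 2.000, O 1.000
Multiplying each by 5 gives whole numbers: C 6.00, H 10.00, O 5.00
Empirical formula: C6H10O5
Empirical-formula mass = 162.14 g/mol; 324 ÷ 162.14 ≈ 2, so the molecular formula is C12H20O10.

C12H20O10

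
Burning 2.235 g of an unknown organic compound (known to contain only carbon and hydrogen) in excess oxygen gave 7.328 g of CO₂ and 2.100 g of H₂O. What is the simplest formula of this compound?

mol C = 7.328 g CO₂ ÷ 44.009 g/mol = 0.16651 mol
mol H = 2 × 2.100 g H₂O ÷ 18.015 g/mol = 0.23314 mol
Divide by the smallest (0.16651 mol): C 1.000, H 1.400
Multiplying each by 5 gives whole numbers: C 5.00, H 7.00

C5H7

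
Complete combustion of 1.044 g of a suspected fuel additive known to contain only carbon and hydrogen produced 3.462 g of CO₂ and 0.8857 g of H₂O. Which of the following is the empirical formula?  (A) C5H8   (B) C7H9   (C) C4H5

mol C = 3.462 g CO₂ ÷ 44.009 g/mol = 0.078666 mol
mol H = 2 × 0.8857 g H₂O ÷ 18.015 g/mol = 0.098329 mol
Divide by the smallest (0.078666 mol): C 1.000, H 1.250
Multiplying each by 4 gives whole numbers: C 4.00, H 5.00

(C) C4H5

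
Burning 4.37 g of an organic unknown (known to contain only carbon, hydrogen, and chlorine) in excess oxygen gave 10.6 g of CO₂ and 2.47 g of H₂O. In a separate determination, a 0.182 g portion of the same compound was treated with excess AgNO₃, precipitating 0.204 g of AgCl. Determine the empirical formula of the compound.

mol C = 10.6 g CO₂ ÷ 44.009 g/mol = 0.2409 mol
mol H = 2 × 2.47 g H₂O ÷ 18.015 g/mol = 0.2742 mol
From the AgCl data: mol Cl per gram of compound = (0.204 ÷ 143.318) ÷ 0.182 = 0.007821 mol/g, so in the 4.37 g combustion sample mol Cl = 0.03418 mol
Divide by the smallest (0.03418 mol): C 7.047, H 8.023, Cl 1.000

C7H8Cl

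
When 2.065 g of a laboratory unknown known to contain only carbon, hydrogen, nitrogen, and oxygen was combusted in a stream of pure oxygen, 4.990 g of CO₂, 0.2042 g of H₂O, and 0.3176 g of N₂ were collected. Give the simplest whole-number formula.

C5HNO

mol C = 4.990 g CO₂ ÷ 44.009 g/mol = 0.11339 mol
mol H = 2 × 0.2042 g H₂O ÷ 18.015 g/mol = 0.022670 mol
mol N = 2 × 0.3176 g N₂ ÷ 28.014 g/mol = 0.022674 mol
mass O = 2.065 − (1.3619 + 0.022851 + 0.31760) = 0.36267 g → mol O = 0.36267 ÷ 15.999 = 0.022668 mol
Divide by the smallest (0.022668 mol): C 5.002, H 1.000, N 1.000, O 1.000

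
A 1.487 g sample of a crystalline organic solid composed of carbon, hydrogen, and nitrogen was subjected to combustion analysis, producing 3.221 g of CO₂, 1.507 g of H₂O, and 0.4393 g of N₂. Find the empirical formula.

mol C = 3.221 g CO₂ ÷ 44.009 g/mol = 0.073190 mol
mol H = 2 × 1.507 g H₂O ÷ 18.015 g/mol = 0.16731 mol
mol N = 2 × 0.4393 g N₂ ÷ 28.014 g/mol = 0.031363 mol
Divide by the smallest (0.031363 mol): C 2.334, H 5.334, N 1.000
Multiplying each by 3 gives whole numbers: C 7.00, H 16.00, N 3.00

C7H16N3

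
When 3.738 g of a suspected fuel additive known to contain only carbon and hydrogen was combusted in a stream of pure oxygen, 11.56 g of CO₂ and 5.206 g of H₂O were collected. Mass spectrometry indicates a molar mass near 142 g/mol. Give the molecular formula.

C10H22

mol C = 11.56 g CO₂ ÷ 44.009 g/mol = 0.26267 mol
mol H = 2 × 5.206 g H₂O ÷ 18.015 g/mol = 0.57796 mol
Divide by the smallest (0.26267 mol): C 1.000, H 2.200
Multiplying each by 5 gives whole numbers: C 5.00, H 11.00
Empirical formula: C5H11
Empirical-formula mass = 71.14 g/mol; 142 ÷ 71.14 ≈ 2, so the molecular formula is C10H22.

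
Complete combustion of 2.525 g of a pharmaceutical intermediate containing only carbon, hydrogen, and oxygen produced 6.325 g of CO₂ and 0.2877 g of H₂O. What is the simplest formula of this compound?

C9H2O3

mol C = 6.325 g CO₂ ÷ 44.009 g/mol = 0.14372 mol
mol H = 2 × 0.2877 g H₂O ÷ 18.015 g/mol = 0.031940 mol
mass O = 2.525 − (1.7262 + 0.032196) = 0.76658 g → mol O = 0.76658 ÷ 15.999 = 0.047914 mol
Divide by the smallest (0.031940 mol): C 4.500, H 1.000, O 1.500
Multiplying each by 2 gives whole numbers: C 9.00, H 2.00, O 3.00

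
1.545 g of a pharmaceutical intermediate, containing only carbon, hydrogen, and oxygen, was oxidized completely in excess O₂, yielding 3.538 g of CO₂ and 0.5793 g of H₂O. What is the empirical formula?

C5H4O2

mol C = 3.538 g CO₂ ÷ 44.009 g/mol = 0.080393 mol
mol H = 2 × 0.5793 g H₂O ÷ 18.015 g/mol = 0.064313 mol
mass O = 1.545 − (0.96560 + 0.064828) = 0.51458 g → mol O = 0.51458 ÷ 15.999 = 0.032163 mol
Divide by the smallest (0.032163 mol): C 2.500, H 2.000, O 1.000
Multiplying each by 2 gives whole numbers: C 5.00, H 4.00, O 2.00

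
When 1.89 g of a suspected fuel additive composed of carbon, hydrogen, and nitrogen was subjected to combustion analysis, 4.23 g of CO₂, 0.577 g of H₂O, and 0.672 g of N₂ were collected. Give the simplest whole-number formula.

C6H4N3

mol C = 4.23 g CO₂ ÷ 44.009 g/mol = 0.09612 mol
mol H = 2 × 0.577 g H₂O ÷ 18.015 g/mol = 0.06406 mol
mol N = 2 × 0.672 g N₂ ÷ 28.014 g/mol = 0.04798 mol
Divide by the smallest (0.04798 mol): C 2.003, H 1.335, N 1.000
Multiplying each by 3 gives whole numbers: C 6.01, H 4.01, N 3.00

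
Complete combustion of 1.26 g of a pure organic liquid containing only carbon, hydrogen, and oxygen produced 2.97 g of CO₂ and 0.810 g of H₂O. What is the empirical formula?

mol C = 2.97 g CO₂ ÷ 44.009 g/mol = 0.06749 mol
mol H = 2 × 0.810 g H₂O ÷ 18.015 g/mol = 0.08993 mol
mass O = 1.26 − (0.8106 + 0.09064) = 0.3588 g → mol O = 0.3588 ÷ 15.999 = 0.02243 mol
Divide by the smallest (0.02243 mol): C 3.009, H 4.010, O 1.000

C3H4O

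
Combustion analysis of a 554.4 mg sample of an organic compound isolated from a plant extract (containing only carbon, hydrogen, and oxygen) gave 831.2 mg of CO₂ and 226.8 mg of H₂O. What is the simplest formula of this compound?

mol C = 0.8312 g CO₂ ÷ 44.009 g/mol = 0.018887 mol
mol H = 2 × 0.2268 g H₂O ÷ 18.015 g/mol = 0.025179 mol
mass O = 0.5544 − (0.22685 + 0.025380) = 0.30217 g → mol O = 0.30217 ÷ 15.999 = 0.018887 mol
Divide by the smallest (0.018887 mol): C 1.000, H 1.333, O 1.000
Multiplying each by 3 gives whole numbers: C 3.00, H 4.00, O 3.00

C3H4O3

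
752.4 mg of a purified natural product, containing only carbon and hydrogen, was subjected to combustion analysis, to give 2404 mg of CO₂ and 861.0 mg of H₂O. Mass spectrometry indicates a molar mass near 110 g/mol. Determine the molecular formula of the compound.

mol C = 2.404 g CO₂ ÷ 44.009 g/mol = 0.054625 mol
mol H = 2 × 0.8610 g H₂O ÷ 18.015 g/mol = 0.095587 mol
Divide by the smallest (0.054625 mol): C 1.000, H 1.750
Multiplying each by 4 gives whole numbers: C 4.00, H 7.00
Empirical formula: C4H7
Empirical-formula mass = 55.10 g/mol; 110 ÷ 55.10 ≈ 2, so the molecular formula is C8H14.

C8H14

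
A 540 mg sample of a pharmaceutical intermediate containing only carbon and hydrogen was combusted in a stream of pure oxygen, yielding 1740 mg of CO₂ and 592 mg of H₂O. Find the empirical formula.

C3H5

mol C = 1.74 g CO₂ ÷ 44.009 g/mol = 0.03954 mol
mol H = 2 × 0.592 g H₂O ÷ 18.015 g/mol = 0.06572 mol
Divide by the smallest (0.03954 mol): C 1.000, H 1.662
Multiplying each by 3 gives whole numbers: C 3.00, H 4.99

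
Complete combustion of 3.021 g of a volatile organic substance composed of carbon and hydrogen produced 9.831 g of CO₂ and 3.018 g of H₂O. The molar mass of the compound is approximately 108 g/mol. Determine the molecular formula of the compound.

mol C = 9.831 g CO₂ ÷ 44.009 g/mol = 0.22339 mol
mol H = 2 × 3.018 g H₂O ÷ 18.015 g/mol = 0.33505 mol
Divide by the smallest (0.22339 mol): C 1.000, H 1.500
Multiplying each by 2 gives whole numbers: C 2.00, H 3.00
Empirical formula: C2H3
Empirical-formula mass = 27.05 g/mol; 108 ÷ 27.05 ≈ 4, so the molecular formula is C8H12.

C8H12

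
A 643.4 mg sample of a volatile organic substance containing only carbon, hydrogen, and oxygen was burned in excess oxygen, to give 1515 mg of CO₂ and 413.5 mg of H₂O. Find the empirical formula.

C3H4O

mol C = 1.515 g CO₂ ÷ 44.009 g/mol = 0.034425 mol
mol H = 2 × 0.4135 g H₂O ÷ 18.015 g/mol = 0.045906 mol
mass O = 0.6434 − (0.41348 + 0.046273) = 0.18365 g → mol O = 0.18365 ÷ 15.999 = 0.011479 mol
Divide by the smallest (0.011479 mol): C 2.999, H 3.999, O 1.000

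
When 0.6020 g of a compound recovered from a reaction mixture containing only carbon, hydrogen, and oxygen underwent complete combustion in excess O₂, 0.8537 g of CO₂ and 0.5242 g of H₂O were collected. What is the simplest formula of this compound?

mol C = 0.8537 g CO₂ ÷ 44.009 g/mol = 0.019398 mol
mol H = 2 × 0.5242 g H₂O ÷ 18.015 g/mol = 0.058196 mol
mass O = 0.6020 − (0.23299 + 0.058662) = 0.31035 g → mol O = 0.31035 ÷ 15.999 = 0.019398 mol
Divide by the smallest (0.019398 mol): C 1.000, H 3.000, O 1.000

CH3O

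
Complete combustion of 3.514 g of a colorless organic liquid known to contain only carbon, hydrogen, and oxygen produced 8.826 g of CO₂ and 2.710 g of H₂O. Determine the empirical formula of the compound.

C4H6O

mol C = 8.826 g CO₂ ÷ 44.009 g/mol = 0.20055 mol
mol H = 2 × 2.710 g H₂O ÷ 18.015 g/mol = 0.30086 mol
mass O = 3.514 − (2.4088 + 0.30327) = 0.80193 g → mol O = 0.80193 ÷ 15.999 = 0.050124 mol
Divide by the smallest (0.050124 mol): C 4.001, H 6.002, O 1.000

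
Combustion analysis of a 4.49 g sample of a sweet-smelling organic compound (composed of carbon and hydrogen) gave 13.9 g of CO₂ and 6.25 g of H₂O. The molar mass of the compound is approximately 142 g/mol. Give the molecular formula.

C10H22

mol C = 13.9 g CO₂ ÷ 44.009 g/mol = 0.3158 mol
mol H = 2 × 6.25 g H₂O ÷ 18.015 g/mol = 0.6939 mol
Divide by the smallest (0.3158 mol): C 1.000, H 2.197
Multiplying each by 5 gives whole numbers: C 5.00, H 10.98
Empirical formula: C5H11
Empirical-formula mass = 71.14 g/mol; 142 ÷ 71.14 ≈ 2, so the molecular formula is C10H22.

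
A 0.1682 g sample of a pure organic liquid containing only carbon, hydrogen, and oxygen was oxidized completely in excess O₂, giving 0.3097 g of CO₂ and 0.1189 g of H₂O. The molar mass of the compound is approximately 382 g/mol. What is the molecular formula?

mol C = 0.3097 g CO₂ ÷ 44.009 g/mol = 0.0070372 mol
mol H = 2 × 0.1189 g H₂O ÷ 18.015 g/mol = 0.013200 mol
mass O = 0.1682 − (0.084524 + 0.013306) = 0.070371 g → mol O = 0.070371 ÷ 15.999 = 0.0043984 mol
Divide by the smallest (0.0043984 mol): C 1.600, H 3.001, O 1.000
Multiplying each by 5 gives whole numbers: C 8.00, H 15.01, O 5.00
Empirical formula: C8H15O5
Empirical-formula mass = 191.20 g/mol; 382 ÷ 191.20 ≈ 2, so the molecular formula is C16H30O10.

C16H30O10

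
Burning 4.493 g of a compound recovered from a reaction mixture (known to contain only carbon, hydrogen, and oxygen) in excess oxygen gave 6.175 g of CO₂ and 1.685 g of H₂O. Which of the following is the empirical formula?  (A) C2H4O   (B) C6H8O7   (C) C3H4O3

mol C = 6.175 g CO₂ ÷ 44.009 g/mol = 0.14031 mol
mol H = 2 × 1.685 g H₂O ÷ 18.015 g/mol = 0.18707 mol
mass O = 4.493 − (1.6853 + 0.18856) = 2.6191 g → mol O = 2.6191 ÷ 15.999 = 0.16371 mol
Divide by the smallest (0.14031 mol): C 1.000, H 1.333, O 1.167
Multiplying each by 6 gives whole numbers: C 6.00, H 8.00, O 7.00

(B) C6H8O7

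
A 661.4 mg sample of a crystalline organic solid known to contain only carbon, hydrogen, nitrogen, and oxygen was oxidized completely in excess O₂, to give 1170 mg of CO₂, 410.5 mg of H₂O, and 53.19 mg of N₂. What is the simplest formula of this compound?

C7H12NO4

mol C = 1.170 g CO₂ ÷ 44.009 g/mol = 0.026585 mol
mol H = 2 × 0.4105 g H₂O ÷ 18.015 g/mol = 0.045573 mol
mol N = 2 × 0.05319 g N₂ ÷ 28.014 g/mol = 0.0037974 mol
mass O = 0.6614 − (0.31932 + 0.045938 + 0.053190) = 0.24295 g → mol O = 0.24295 ÷ 15.999 = 0.015186 mol
Divide by the smallest (0.0037974 mol): C 7.001, H 12.001, N 1.000, O 3.999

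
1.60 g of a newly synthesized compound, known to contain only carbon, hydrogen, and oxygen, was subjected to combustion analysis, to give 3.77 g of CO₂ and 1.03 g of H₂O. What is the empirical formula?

mol C = 3.77 g CO₂ ÷ 44.009 g/mol = 0.08566 mol
mol H = 2 × 1.03 g H₂O ÷ 18.015 g/mol = 0.1143 mol
mass O = 1.60 − (1.029 + 0.1153) = 0.4558 g → mol O = 0.4558 ÷ 15.999 = 0.02849 mol
Divide by the smallest (0.02849 mol): C 3.007, H 4.014, O 1.000

C3H4O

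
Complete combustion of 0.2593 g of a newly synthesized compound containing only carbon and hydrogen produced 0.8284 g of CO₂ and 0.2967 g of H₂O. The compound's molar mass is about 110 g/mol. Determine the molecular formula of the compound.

mol C = 0.8284 g CO₂ ÷ 44.009 g/mol = 0.018823 mol
mol H = 2 × 0.2967 g H₂O ÷ 18.015 g/mol = 0.032939 mol
Divide by the smallest (0.018823 mol): C 1.000, H 1.750
Multiplying each by 4 gives whole numbers: C 4.00, H 7.00
Empirical formula: C4H7
Empirical-formula mass = 55.10 g/mol; 110 ÷ 55.10 ≈ 2, so the molecular formula is C8H14.

C8H14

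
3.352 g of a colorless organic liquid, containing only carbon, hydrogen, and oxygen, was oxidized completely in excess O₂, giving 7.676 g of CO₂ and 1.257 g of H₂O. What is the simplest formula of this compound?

C5H4O2

mol C = 7.676 g CO₂ ÷ 44.009 g/mol = 0.17442 mol
mol H = 2 × 1.257 g H₂O ÷ 18.015 g/mol = 0.13955 mol
mass O = 3.352 − (2.0949 + 0.14067) = 1.1164 g → mol O = 1.1164 ÷ 15.999 = 0.069779 mol
Divide by the smallest (0.069779 mol): C 2.500, H 2.000, O 1.000
Multiplying each by 2 gives whole numbers: C 5.00, H 4.00, O 2.00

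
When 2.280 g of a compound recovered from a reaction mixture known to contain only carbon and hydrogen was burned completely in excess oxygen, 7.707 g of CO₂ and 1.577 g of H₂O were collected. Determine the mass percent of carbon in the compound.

92.25%

mol C = 7.707 g CO₂ ÷ 44.009 g/mol = 0.17512 mol
mol H = 2 × 1.577 g H₂O ÷ 18.015 g/mol = 0.17508 mol
mass % C = 2.1034 g ÷ 2.280 g × 100%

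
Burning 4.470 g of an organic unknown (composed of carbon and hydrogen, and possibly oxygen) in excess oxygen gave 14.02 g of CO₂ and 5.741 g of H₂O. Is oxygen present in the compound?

no

mol C = 14.02 g CO₂ ÷ 44.009 g/mol = 0.31857 mol
mol H = 2 × 5.741 g H₂O ÷ 18.015 g/mol = 0.63736 mol
C and H together account for 4.4688 g — essentially the entire 4.470 g sample — so the compound contains no oxygen.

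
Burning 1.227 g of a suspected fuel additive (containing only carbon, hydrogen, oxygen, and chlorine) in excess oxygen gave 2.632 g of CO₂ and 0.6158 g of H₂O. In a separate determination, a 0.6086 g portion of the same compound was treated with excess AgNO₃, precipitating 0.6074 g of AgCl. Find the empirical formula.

C7H8ClO

mol C = 2.632 g CO₂ ÷ 44.009 g/mol = 0.059806 mol
mol H = 2 × 0.6158 g H₂O ÷ 18.015 g/mol = 0.068365 mol
From the AgCl data: mol Cl per gram of compound = (0.6074 ÷ 143.318) ÷ 0.6086 = 0.0069637 mol/g, so in the 1.227 g combustion sample mol Cl = 0.0085445 mol
mass O = 1.227 − (0.71833 + 0.068912 + 0.30290) = 0.13686 g → mol O = 0.13686 ÷ 15.999 = 0.0085540 mol
Divide by the smallest (0.0085445 mol): C 6.999, H 8.001, Cl 1.000, O 1.001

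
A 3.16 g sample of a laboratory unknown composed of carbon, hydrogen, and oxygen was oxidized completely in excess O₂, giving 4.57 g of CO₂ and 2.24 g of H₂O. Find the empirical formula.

mol C = 4.57 g CO₂ ÷ 44.009 g/mol = 0.1038 mol
mol H = 2 × 2.24 g H₂O ÷ 18.015 g/mol = 0.2487 mol
mass O = 3.16 − (1.247 + 0.2507) = 1.662 g → mol O = 1.662 ÷ 15.999 = 0.1039 mol
Divide by the smallest (0.1038 mol): C 1.000, H 2.395, O 1.000
Multiplying each by 5 gives whole numbers: C 5.00, H 11.97, O 5.00

C5H12O5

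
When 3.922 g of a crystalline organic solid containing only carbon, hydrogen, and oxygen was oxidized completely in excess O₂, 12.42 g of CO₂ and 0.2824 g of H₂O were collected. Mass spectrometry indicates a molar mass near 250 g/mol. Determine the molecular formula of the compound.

mol C = 12.42 g CO₂ ÷ 44.009 g/mol = 0.28222 mol
mol H = 2 × 0.2824 g H₂O ÷ 18.015 g/mol = 0.031352 mol
mass O = 3.922 − (3.3897 + 0.031602) = 0.50071 g → mol O = 0.50071 ÷ 15.999 = 0.031297 mol
Divide by the smallest (0.031297 mol): C 9.017, H 1.002, O 1.000
Empirical formula: C9HO
Empirical-formula mass = 125.11 g/mol; 250 ÷ 125.11 ≈ 2, so the molecular formula is C18H2O2.

C18H2O2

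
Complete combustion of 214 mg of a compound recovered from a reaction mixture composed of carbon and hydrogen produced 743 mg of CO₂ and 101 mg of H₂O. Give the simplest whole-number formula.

C3H2

mol C = 0.743 g CO₂ ÷ 44.009 g/mol = 0.01688 mol
mol H = 2 × 0.101 g H₂O ÷ 18.015 g/mol = 0.01121 mol
Divide by the smallest (0.01121 mol): C 1.506, H 1.000
Multiplying each by 2 gives whole numbers: C 3.01, H 2.00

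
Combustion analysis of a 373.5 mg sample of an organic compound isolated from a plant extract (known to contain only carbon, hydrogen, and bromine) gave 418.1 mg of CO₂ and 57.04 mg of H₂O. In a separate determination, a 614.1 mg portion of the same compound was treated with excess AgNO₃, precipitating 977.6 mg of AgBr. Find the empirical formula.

mol C = 0.4181 g CO₂ ÷ 44.009 g/mol = 0.0095003 mol
mol H = 2 × 0.05704 g H₂O ÷ 18.015 g/mol = 0.0063325 mol
From the AgBr data: mol Br per gram of compound = (0.9776 ÷ 187.772) ÷ 0.6141 = 0.0084780 mol/g, so in the 0.3735 g combustion sample mol Br = 0.0031665 mol
Divide by the smallest (0.0031665 mol): C 3.000, H 2.000, Br 1.000

C3H2Br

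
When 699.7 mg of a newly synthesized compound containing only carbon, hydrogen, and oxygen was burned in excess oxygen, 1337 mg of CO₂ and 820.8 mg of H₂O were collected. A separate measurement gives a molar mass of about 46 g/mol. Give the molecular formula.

C2H6O

mol C = 1.337 g CO₂ ÷ 44.009 g/mol = 0.030380 mol
mol H = 2 × 0.8208 g H₂O ÷ 18.015 g/mol = 0.091124 mol
mass O = 0.6997 − (0.36490 + 0.091853) = 0.24295 g → mol O = 0.24295 ÷ 15.999 = 0.015185 mol
Divide by the smallest (0.015185 mol): C 2.001, H 6.001, O 1.000
Empirical formula: C2H6O
Empirical-formula mass = 46.07 g/mol; 46 ÷ 46.07 ≈ 1, so the molecular formula is C2H6O.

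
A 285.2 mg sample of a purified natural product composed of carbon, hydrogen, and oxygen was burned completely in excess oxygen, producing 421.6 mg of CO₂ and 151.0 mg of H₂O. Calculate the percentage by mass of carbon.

40.34%

mol C = 0.4216 g CO₂ ÷ 44.009 g/mol = 0.0095799 mol
mol H = 2 × 0.1510 g H₂O ÷ 18.015 g/mol = 0.016764 mol
mass O = 0.2852 − (0.11506 + 0.016898) = 0.15324 g → mol O = 0.15324 ÷ 15.999 = 0.0095780 mol
mass % C = 0.11506 g ÷ 0.2852 g × 100%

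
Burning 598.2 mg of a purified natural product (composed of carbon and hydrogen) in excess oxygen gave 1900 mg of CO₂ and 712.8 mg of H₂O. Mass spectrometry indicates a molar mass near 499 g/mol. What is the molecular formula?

mol C = 1.900 g CO₂ ÷ 44.009 g/mol = 0.043173 mol
mol H = 2 × 0.7128 g H₂O ÷ 18.015 g/mol = 0.079134 mol
Divide by the smallest (0.043173 mol): C 1.000, H 1.833
Multiplying each by 6 gives whole numbers: C 6.00, H 11.00
Empirical formula: C6H11
Empirical-formula mass = 83.15 g/mol; 499 ÷ 83.15 ≈ 6, so the molecular formula is C36H66.

C36H66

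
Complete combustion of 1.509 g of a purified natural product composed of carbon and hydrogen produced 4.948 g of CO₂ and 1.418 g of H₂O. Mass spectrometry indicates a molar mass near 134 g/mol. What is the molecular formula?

mol C = 4.948 g CO₂ ÷ 44.009 g/mol = 0.11243 mol
mol H = 2 × 1.418 g H₂O ÷ 18.015 g/mol = 0.15742 mol
Divide by the smallest (0.11243 mol): C 1.000, H 1.400
Multiplying each by 5 gives whole numbers: C 5.00, H 7.00
Empirical formula: C5H7
Empirical-formula mass = 67.11 g/mol; 134 ÷ 67.11 ≈ 2, so the molecular formula is C10H14.

C10H14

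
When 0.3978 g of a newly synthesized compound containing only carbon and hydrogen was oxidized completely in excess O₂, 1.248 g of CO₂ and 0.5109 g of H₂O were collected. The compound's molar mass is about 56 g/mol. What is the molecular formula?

C4H8

mol C = 1.248 g CO₂ ÷ 44.009 g/mol = 0.028358 mol
mol H = 2 × 0.5109 g H₂O ÷ 18.015 g/mol = 0.056719 mol
Divide by the smallest (0.028358 mol): C 1.000, H 2.000
Empirical formula: CH2
Empirical-formula mass = 14.03 g/mol; 56 ÷ 14.03 ≈ 4, so the molecular formula is C4H8.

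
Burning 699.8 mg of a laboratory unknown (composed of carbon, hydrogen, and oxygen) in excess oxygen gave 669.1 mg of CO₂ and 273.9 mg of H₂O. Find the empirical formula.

CH2O2

mol C = 0.6691 g CO₂ ÷ 44.009 g/mol = 0.015204 mol
mol H = 2 × 0.2739 g H₂O ÷ 18.015 g/mol = 0.030408 mol
mass O = 0.6998 − (0.18261 + 0.030651) = 0.48654 g → mol O = 0.48654 ÷ 15.999 = 0.030410 mol
Divide by the smallest (0.015204 mol): C 1.000, H 2.000, O 2.000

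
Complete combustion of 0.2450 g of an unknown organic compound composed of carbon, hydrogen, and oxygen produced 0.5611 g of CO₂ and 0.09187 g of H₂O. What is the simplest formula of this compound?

C5H4O2

mol C = 0.5611 g CO₂ ÷ 44.009 g/mol = 0.012750 mol
mol H = 2 × 0.09187 g H₂O ÷ 18.015 g/mol = 0.010199 mol
mass O = 0.2450 − (0.15314 + 0.010281) = 0.081583 g → mol O = 0.081583 ÷ 15.999 = 0.0050993 mol
Divide by the smallest (0.0050993 mol): C 2.500, H 2.000, O 1.000
Multiplying each by 2 gives whole numbers: C 5.00, H 4.00, O 2.00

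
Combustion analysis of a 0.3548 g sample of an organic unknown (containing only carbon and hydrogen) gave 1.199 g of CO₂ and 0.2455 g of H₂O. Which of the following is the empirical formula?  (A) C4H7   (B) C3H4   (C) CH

(C) CH

mol C = 1.199 g CO₂ ÷ 44.009 g/mol = 0.027244 mol
mol H = 2 × 0.2455 g H₂O ÷ 18.015 g/mol = 0.027255 mol
Divide by the smallest (0.027244 mol): C 1.000, H 1.000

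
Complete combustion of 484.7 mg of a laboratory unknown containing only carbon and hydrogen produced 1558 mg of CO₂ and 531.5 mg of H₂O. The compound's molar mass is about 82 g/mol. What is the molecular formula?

C6H10

mol C = 1.558 g CO₂ ÷ 44.009 g/mol = 0.035402 mol
mol H = 2 × 0.5315 g H₂O ÷ 18.015 g/mol = 0.059006 mol
Divide by the smallest (0.035402 mol): C 1.000, H 1.667
Multiplying each by 3 gives whole numbers: C 3.00, H 5.00
Empirical formula: C3H5
Empirical-formula mass = 41.07 g/mol; 82 ÷ 41.07 ≈ 2, so the molecular formula is C6H10.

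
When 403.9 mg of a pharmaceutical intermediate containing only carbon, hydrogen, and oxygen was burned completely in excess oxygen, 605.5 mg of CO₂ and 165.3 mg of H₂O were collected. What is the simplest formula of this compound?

mol C = 0.6055 g CO₂ ÷ 44.009 g/mol = 0.013759 mol
mol H = 2 × 0.1653 g H₂O ÷ 18.015 g/mol = 0.018351 mol
mass O = 0.4039 − (0.16525 + 0.018498) = 0.22015 g → mol O = 0.22015 ÷ 15.999 = 0.013760 mol
Divide by the smallest (0.013759 mol): C 1.000, H 1.334, O 1.000
Multiplying each by 3 gives whole numbers: C 3.00, H 4.00, O 3.00

C3H4O3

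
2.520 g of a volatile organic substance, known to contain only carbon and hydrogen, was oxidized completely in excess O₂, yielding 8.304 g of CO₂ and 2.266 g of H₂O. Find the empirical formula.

C3H4

mol C = 8.304 g CO₂ ÷ 44.009 g/mol = 0.18869 mol
mol H = 2 × 2.266 g H₂O ÷ 18.015 g/mol = 0.25157 mol
Divide by the smallest (0.18869 mol): C 1.000, H 1.333
Multiplying each by 3 gives whole numbers: C 3.00, H 4.00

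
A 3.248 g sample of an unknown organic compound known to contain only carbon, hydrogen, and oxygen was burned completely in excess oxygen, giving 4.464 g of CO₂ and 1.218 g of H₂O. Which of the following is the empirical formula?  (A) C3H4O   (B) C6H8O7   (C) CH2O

mol C = 4.464 g CO₂ ÷ 44.009 g/mol = 0.10143 mol
mol H = 2 × 1.218 g H₂O ÷ 18.015 g/mol = 0.13522 mol
mass O = 3.248 − (1.2183 + 0.13630) = 1.8934 g → mol O = 1.8934 ÷ 15.999 = 0.11834 mol
Divide by the smallest (0.10143 mol): C 1.000, H 1.333, O 1.167
Multiplying each by 6 gives whole numbers: C 6.00, H 8.00, O 7.00

(B) C6H8O7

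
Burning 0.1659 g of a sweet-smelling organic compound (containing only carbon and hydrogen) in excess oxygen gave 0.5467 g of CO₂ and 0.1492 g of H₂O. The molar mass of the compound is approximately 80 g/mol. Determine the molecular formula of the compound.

C6H8

mol C = 0.5467 g CO₂ ÷ 44.009 g/mol = 0.012422 mol
mol H = 2 × 0.1492 g H₂O ÷ 18.015 g/mol = 0.016564 mol
Divide by the smallest (0.012422 mol): C 1.000, H 1.333
Multiplying each by 3 gives whole numbers: C 3.00, H 4.00
Empirical formula: C3H4
Empirical-formula mass = 40.06 g/mol; 80 ÷ 40.06 ≈ 2, so the molecular formula is C6H8.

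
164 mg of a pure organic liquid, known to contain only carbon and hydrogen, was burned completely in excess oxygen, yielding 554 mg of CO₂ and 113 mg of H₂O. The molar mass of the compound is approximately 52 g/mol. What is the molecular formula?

mol C = 0.554 g CO₂ ÷ 44.009 g/mol = 0.01259 mol
mol H = 2 × 0.113 g H₂O ÷ 18.015 g/mol = 0.01255 mol
Divide by the smallest (0.01255 mol): C 1.003, H 1.000
Empirical formula: CH
Empirical-formula mass = 13.02 g/mol; 52 ÷ 13.02 ≈ 4, so the molecular formula is C4H4.

C4H4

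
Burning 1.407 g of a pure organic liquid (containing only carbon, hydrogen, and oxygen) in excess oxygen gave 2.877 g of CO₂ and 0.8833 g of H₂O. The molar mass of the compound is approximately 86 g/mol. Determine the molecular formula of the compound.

C4H6O2

mol C = 2.877 g CO₂ ÷ 44.009 g/mol = 0.065373 mol
mol H = 2 × 0.8833 g H₂O ÷ 18.015 g/mol = 0.098063 mol
mass O = 1.407 − (0.78520 + 0.098847) = 0.52296 g → mol O = 0.52296 ÷ 15.999 = 0.032687 mol
Divide by the smallest (0.032687 mol): C 2.000, H 3.000, O 1.000
Empirical formula: C2H3O
Empirical-formula mass = 43.05 g/mol; 86 ÷ 43.05 ≈ 2, so the molecular formula is C4H6O2.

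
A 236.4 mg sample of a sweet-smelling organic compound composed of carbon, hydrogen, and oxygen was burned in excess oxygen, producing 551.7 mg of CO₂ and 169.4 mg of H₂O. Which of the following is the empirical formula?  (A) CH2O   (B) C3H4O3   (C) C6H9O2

(C) C6H9O2

mol C = 0.5517 g CO₂ ÷ 44.009 g/mol = 0.012536 mol
mol H = 2 × 0.1694 g H₂O ÷ 18.015 g/mol = 0.018807 mol
mass O = 0.2364 − (0.15057 + 0.018957) = 0.066872 g → mol O = 0.066872 ÷ 15.999 = 0.0041798 mol
Divide by the smallest (0.0041798 mol): C 2.999, H 4.499, O 1.000
Multiplying each by 2 gives whole numbers: C 6.00, H 9.00, O 2.00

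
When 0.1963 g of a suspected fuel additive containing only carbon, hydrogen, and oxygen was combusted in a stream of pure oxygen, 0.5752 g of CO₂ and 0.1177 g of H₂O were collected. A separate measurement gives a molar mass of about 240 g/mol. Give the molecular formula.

mol C = 0.5752 g CO₂ ÷ 44.009 g/mol = 0.013070 mol
mol H = 2 × 0.1177 g H₂O ÷ 18.015 g/mol = 0.013067 mol
mass O = 0.1963 − (0.15698 + 0.013171) = 0.026144 g → mol O = 0.026144 ÷ 15.999 = 0.0016341 mol
Divide by the smallest (0.0016341 mol): C 7.998, H 7.996, O 1.000
Empirical formula: C8H8O
Empirical-formula mass = 120.15 g/mol; 240 ÷ 120.15 ≈ 2, so the molecular formula is C16H16O2.

C16H16O2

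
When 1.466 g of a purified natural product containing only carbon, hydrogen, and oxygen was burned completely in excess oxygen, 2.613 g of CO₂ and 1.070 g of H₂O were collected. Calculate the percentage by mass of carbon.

mol C = 2.613 g CO₂ ÷ 44.009 g/mol = 0.059374 mol
mol H = 2 × 1.070 g H₂O ÷ 18.015 g/mol = 0.11879 mol
mass O = 1.466 − (0.71314 + 0.11974) = 0.63312 g → mol O = 0.63312 ÷ 15.999 = 0.039572 mol
mass % C = 0.71314 g ÷ 1.466 g × 100%

48.65%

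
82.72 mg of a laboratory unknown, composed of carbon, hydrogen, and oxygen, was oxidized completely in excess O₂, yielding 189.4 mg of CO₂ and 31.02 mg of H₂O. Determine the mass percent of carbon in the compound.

62.49%

mol C = 0.1894 g CO₂ ÷ 44.009 g/mol = 0.0043037 mol
mol H = 2 × 0.03102 g H₂O ÷ 18.015 g/mol = 0.0034438 mol
mass O = 0.08272 − (0.051691 + 0.0034713) = 0.027557 g → mol O = 0.027557 ÷ 15.999 = 0.0017224 mol
mass % C = 0.051691 g ÷ 0.08272 g × 100%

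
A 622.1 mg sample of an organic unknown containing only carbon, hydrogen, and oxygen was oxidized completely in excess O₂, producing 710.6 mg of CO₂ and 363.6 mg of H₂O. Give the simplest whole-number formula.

C2H5O3

mol C = 0.7106 g CO₂ ÷ 44.009 g/mol = 0.016147 mol
mol H = 2 × 0.3636 g H₂O ÷ 18.015 g/mol = 0.040366 mol
mass O = 0.6221 − (0.19394 + 0.040689) = 0.38747 g → mol O = 0.38747 ÷ 15.999 = 0.024219 mol
Divide by the smallest (0.016147 mol): C 1.000, H 2.500, O 1.500
Multiplying each by 2 gives whole numbers: C 2.00, H 5.00, O 3.00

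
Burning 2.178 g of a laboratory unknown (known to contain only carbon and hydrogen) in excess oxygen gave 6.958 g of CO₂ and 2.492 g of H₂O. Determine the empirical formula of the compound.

mol C = 6.958 g CO₂ ÷ 44.009 g/mol = 0.15810 mol
mol H = 2 × 2.492 g H₂O ÷ 18.015 g/mol = 0.27666 mol
Divide by the smallest (0.15810 mol): C 1.000, H 1.750
Multiplying each by 4 gives whole numbers: C 4.00, H 7.00

C4H7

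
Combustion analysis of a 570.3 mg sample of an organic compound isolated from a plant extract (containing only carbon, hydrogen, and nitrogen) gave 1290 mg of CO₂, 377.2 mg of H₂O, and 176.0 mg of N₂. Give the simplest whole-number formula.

C7H10N3

mol C = 1.290 g CO₂ ÷ 44.009 g/mol = 0.029312 mol
mol H = 2 × 0.3772 g H₂O ÷ 18.015 g/mol = 0.041876 mol
mol N = 2 × 0.1760 g N₂ ÷ 28.014 g/mol = 0.012565 mol
Divide by the smallest (0.012565 mol): C 2.333, H 3.333, N 1.000
Multiplying each by 3 gives whole numbers: C 7.00, H 10.00, N 3.00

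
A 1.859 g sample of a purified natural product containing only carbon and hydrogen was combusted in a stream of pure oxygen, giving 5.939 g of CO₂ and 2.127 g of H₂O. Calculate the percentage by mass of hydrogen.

12.80%

mol C = 5.939 g CO₂ ÷ 44.009 g/mol = 0.13495 mol
mol H = 2 × 2.127 g H₂O ÷ 18.015 g/mol = 0.23614 mol
mass % H = 0.23803 g ÷ 1.859 g × 100%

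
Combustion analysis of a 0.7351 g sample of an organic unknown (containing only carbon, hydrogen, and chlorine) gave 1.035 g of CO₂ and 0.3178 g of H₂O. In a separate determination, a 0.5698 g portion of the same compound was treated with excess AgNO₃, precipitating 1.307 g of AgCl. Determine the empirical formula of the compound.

mol C = 1.035 g CO₂ ÷ 44.009 g/mol = 0.023518 mol
mol H = 2 × 0.3178 g H₂O ÷ 18.015 g/mol = 0.035282 mol
From the AgCl data: mol Cl per gram of compound = (1.307 ÷ 143.318) ÷ 0.5698 = 0.016005 mol/g, so in the 0.7351 g combustion sample mol Cl = 0.011765 mol
Divide by the smallest (0.011765 mol): C 1.999, H 2.999, Cl 1.000

C2H3Cl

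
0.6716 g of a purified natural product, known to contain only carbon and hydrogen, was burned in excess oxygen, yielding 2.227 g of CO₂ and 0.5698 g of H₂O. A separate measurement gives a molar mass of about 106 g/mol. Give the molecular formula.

mol C = 2.227 g CO₂ ÷ 44.009 g/mol = 0.050603 mol
mol H = 2 × 0.5698 g H₂O ÷ 18.015 g/mol = 0.063258 mol
Divide by the smallest (0.050603 mol): C 1.000, H 1.250
Multiplying each by 4 gives whole numbers: C 4.00, H 5.00
Empirical formula: C4H5
Empirical-formula mass = 53.08 g/mol; 106 ÷ 53.08 ≈ 2, so the molecular formula is C8H10.

C8H10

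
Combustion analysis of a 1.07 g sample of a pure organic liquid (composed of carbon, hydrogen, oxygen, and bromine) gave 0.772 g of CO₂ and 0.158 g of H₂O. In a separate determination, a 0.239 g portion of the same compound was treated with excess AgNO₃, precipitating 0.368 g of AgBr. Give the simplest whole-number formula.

C2H2BrO

mol C = 0.772 g CO₂ ÷ 44.009 g/mol = 0.01754 mol
mol H = 2 × 0.158 g H₂O ÷ 18.015 g/mol = 0.01754 mol
From the AgBr data: mol Br per gram of compound = (0.368 ÷ 187.772) ÷ 0.239 = 0.008200 mol/g, so in the 1.07 g combustion sample mol Br = 0.008774 mol
mass O = 1.07 − (0.2107 + 0.01768 + 0.7011) = 0.1405 g → mol O = 0.1405 ÷ 15.999 = 0.008784 mol
Divide by the smallest (0.008774 mol): C 1.999, H 1.999, Br 1.000, O 1.001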